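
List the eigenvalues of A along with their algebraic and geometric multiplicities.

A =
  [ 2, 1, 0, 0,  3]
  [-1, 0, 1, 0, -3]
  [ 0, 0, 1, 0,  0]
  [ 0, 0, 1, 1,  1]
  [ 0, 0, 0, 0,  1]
λ = 1: alg = 5, geom = 2

Step 1 — factor the characteristic polynomial to read off the algebraic multiplicities:
  χ_A(x) = (x - 1)^5

Step 2 — compute geometric multiplicities via the rank-nullity identity g(λ) = n − rank(A − λI):
  rank(A − (1)·I) = 3, so dim ker(A − (1)·I) = n − 3 = 2

Summary:
  λ = 1: algebraic multiplicity = 5, geometric multiplicity = 2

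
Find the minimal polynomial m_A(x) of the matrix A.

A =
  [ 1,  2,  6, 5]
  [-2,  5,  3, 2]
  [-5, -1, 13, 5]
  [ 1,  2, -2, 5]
x^3 - 18*x^2 + 108*x - 216

The characteristic polynomial is χ_A(x) = (x - 6)^4, so the eigenvalues are known. The minimal polynomial is
  m_A(x) = Π_λ (x − λ)^{k_λ}
where k_λ is the size of the *largest* Jordan block for λ (equivalently, the smallest k with (A − λI)^k v = 0 for every generalised eigenvector v of λ).

  λ = 6: largest Jordan block has size 3, contributing (x − 6)^3

So m_A(x) = (x - 6)^3 = x^3 - 18*x^2 + 108*x - 216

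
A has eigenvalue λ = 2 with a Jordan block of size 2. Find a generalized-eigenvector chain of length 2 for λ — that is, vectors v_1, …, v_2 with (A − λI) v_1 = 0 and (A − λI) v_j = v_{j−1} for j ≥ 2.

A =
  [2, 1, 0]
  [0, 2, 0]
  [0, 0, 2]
A Jordan chain for λ = 2 of length 2:
v_1 = (1, 0, 0)ᵀ
v_2 = (0, 1, 0)ᵀ

Let N = A − (2)·I. We want v_2 with N^2 v_2 = 0 but N^1 v_2 ≠ 0; then v_{j-1} := N · v_j for j = 2, …, 2.

Pick v_2 = (0, 1, 0)ᵀ.
Then v_1 = N · v_2 = (1, 0, 0)ᵀ.

Sanity check: (A − (2)·I) v_1 = (0, 0, 0)ᵀ = 0. ✓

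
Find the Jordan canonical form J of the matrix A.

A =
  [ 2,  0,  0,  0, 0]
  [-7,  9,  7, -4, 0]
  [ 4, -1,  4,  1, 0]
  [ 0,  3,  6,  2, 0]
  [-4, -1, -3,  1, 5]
J_1(2) ⊕ J_3(5) ⊕ J_1(5)

The characteristic polynomial is
  det(x·I − A) = x^5 - 22*x^4 + 190*x^3 - 800*x^2 + 1625*x - 1250 = (x - 5)^4*(x - 2)

Eigenvalues and multiplicities (the geometric multiplicity of λ is n − rank(A − λI), which equals the number of Jordan blocks for λ):
  λ = 2: algebraic multiplicity = 1, geometric multiplicity = 1
  λ = 5: algebraic multiplicity = 4, geometric multiplicity = 2

Determining the block sizes for each eigenvalue:
  λ = 2: one block (gm = 1), so the single block has size am = 1 → block sizes [1]
  λ = 5: with am = 4 and gm = 2, the partition is not yet determined (e.g. several partitions of 4 into 2 parts exist). Let N = A − (5)·I. Computing rank(N^1) = 3, rank(N^2) = 2, rank(N^3) = 1; the number of blocks of size ≥ j is rank(N^{j−1}) − rank(N^j), giving [2, 1, 1]. So we have 1 block(s) of size 3, 1 block(s) of size 1 → block sizes [3, 1]

Assembling the blocks gives a Jordan form
J =
  [2, 0, 0, 0, 0]
  [0, 5, 1, 0, 0]
  [0, 0, 5, 1, 0]
  [0, 0, 0, 5, 0]
  [0, 0, 0, 0, 5]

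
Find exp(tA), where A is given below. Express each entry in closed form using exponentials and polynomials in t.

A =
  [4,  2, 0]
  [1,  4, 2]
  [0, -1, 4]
e^{tA} =
  [t^2*exp(4*t) + exp(4*t), 2*t*exp(4*t), 2*t^2*exp(4*t)]
  [t*exp(4*t), exp(4*t), 2*t*exp(4*t)]
  [-t^2*exp(4*t)/2, -t*exp(4*t), -t^2*exp(4*t) + exp(4*t)]

Strategy: write A = P · J · P⁻¹ where J is a Jordan canonical form, so e^{tA} = P · e^{tJ} · P⁻¹, and e^{tJ} can be computed block-by-block.

A has Jordan form
J =
  [4, 1, 0]
  [0, 4, 1]
  [0, 0, 4]
(up to reordering of blocks).

Per-block formulas:
  For a 3×3 Jordan block J_3(4): exp(t · J_3(4)) = e^(4t)·(I + t·N + (t^2/2)·N^2), where N is the 3×3 nilpotent shift.

After assembling e^{tJ} and conjugating by P, we get:

e^{tA} =
  [t^2*exp(4*t) + exp(4*t), 2*t*exp(4*t), 2*t^2*exp(4*t)]
  [t*exp(4*t), exp(4*t), 2*t*exp(4*t)]
  [-t^2*exp(4*t)/2, -t*exp(4*t), -t^2*exp(4*t) + exp(4*t)]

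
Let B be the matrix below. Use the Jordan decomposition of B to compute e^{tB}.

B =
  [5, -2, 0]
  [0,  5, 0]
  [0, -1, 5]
e^{tB} =
  [exp(5*t), -2*t*exp(5*t), 0]
  [0, exp(5*t), 0]
  [0, -t*exp(5*t), exp(5*t)]

Strategy: write B = P · J · P⁻¹ where J is a Jordan canonical form, so e^{tB} = P · e^{tJ} · P⁻¹, and e^{tJ} can be computed block-by-block.

B has Jordan form
J =
  [5, 1, 0]
  [0, 5, 0]
  [0, 0, 5]
(up to reordering of blocks).

Per-block formulas:
  For a 2×2 Jordan block J_2(5): exp(t · J_2(5)) = e^(5t)·(I + t·N), where N is the 2×2 nilpotent shift.
  For a 1×1 block at λ = 5: exp(t · [5]) = [e^(5t)].

After assembling e^{tJ} and conjugating by P, we get:

e^{tB} =
  [exp(5*t), -2*t*exp(5*t), 0]
  [0, exp(5*t), 0]
  [0, -t*exp(5*t), exp(5*t)]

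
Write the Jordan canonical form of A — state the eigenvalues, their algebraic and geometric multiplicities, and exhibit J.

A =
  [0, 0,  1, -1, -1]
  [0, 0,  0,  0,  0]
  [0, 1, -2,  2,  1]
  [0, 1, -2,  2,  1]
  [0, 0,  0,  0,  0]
J_2(0) ⊕ J_2(0) ⊕ J_1(0)

The characteristic polynomial is
  det(x·I − A) = x^5

Eigenvalues and multiplicities (the geometric multiplicity of λ is n − rank(A − λI), which equals the number of Jordan blocks for λ):
  λ = 0: algebraic multiplicity = 5, geometric multiplicity = 3

Determining the block sizes for each eigenvalue:
  λ = 0: with am = 5 and gm = 3, the partition is not yet determined (e.g. several partitions of 5 into 3 parts exist). Let N = A − (0)·I. Computing rank(N^1) = 2, rank(N^2) = 0; the number of blocks of size ≥ j is rank(N^{j−1}) − rank(N^j), giving [3, 2]. So we have 2 block(s) of size 2, 1 block(s) of size 1 → block sizes [2, 2, 1]

Assembling the blocks gives a Jordan form
J =
  [0, 1, 0, 0, 0]
  [0, 0, 0, 0, 0]
  [0, 0, 0, 1, 0]
  [0, 0, 0, 0, 0]
  [0, 0, 0, 0, 0]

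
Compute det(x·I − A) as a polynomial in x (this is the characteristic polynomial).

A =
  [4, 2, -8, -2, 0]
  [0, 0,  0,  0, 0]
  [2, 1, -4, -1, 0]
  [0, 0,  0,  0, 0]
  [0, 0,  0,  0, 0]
x^5

Expanding det(x·I − A) (e.g. by cofactor expansion or by noting that A is similar to its Jordan form J, which has the same characteristic polynomial as A) gives
  χ_A(x) = x^5
which factors as x^5. The eigenvalues (with algebraic multiplicities) are λ = 0 with multiplicity 5.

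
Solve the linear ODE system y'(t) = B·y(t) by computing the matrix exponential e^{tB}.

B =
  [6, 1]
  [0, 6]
e^{tB} =
  [exp(6*t), t*exp(6*t)]
  [0, exp(6*t)]

Strategy: write B = P · J · P⁻¹ where J is a Jordan canonical form, so e^{tB} = P · e^{tJ} · P⁻¹, and e^{tJ} can be computed block-by-block.

B has Jordan form
J =
  [6, 1]
  [0, 6]
(up to reordering of blocks).

Per-block formulas:
  For a 2×2 Jordan block J_2(6): exp(t · J_2(6)) = e^(6t)·(I + t·N), where N is the 2×2 nilpotent shift.

After assembling e^{tJ} and conjugating by P, we get:

e^{tB} =
  [exp(6*t), t*exp(6*t)]
  [0, exp(6*t)]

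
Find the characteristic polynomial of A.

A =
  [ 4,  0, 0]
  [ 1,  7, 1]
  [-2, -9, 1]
x^3 - 12*x^2 + 48*x - 64

Expanding det(x·I − A) (e.g. by cofactor expansion or by noting that A is similar to its Jordan form J, which has the same characteristic polynomial as A) gives
  χ_A(x) = x^3 - 12*x^2 + 48*x - 64
which factors as (x - 4)^3. The eigenvalues (with algebraic multiplicities) are λ = 4 with multiplicity 3.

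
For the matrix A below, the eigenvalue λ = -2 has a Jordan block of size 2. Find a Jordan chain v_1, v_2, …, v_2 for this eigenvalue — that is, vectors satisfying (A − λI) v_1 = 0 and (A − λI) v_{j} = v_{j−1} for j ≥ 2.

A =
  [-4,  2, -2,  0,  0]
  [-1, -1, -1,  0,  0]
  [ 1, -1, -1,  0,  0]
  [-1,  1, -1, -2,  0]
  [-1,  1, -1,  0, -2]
A Jordan chain for λ = -2 of length 2:
v_1 = (-2, -1, 1, -1, -1)ᵀ
v_2 = (1, 0, 0, 0, 0)ᵀ

Let N = A − (-2)·I. We want v_2 with N^2 v_2 = 0 but N^1 v_2 ≠ 0; then v_{j-1} := N · v_j for j = 2, …, 2.

Pick v_2 = (1, 0, 0, 0, 0)ᵀ.
Then v_1 = N · v_2 = (-2, -1, 1, -1, -1)ᵀ.

Sanity check: (A − (-2)·I) v_1 = (0, 0, 0, 0, 0)ᵀ = 0. ✓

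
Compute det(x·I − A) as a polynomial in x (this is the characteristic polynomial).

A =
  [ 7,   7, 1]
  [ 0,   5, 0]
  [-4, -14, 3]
x^3 - 15*x^2 + 75*x - 125

Expanding det(x·I − A) (e.g. by cofactor expansion or by noting that A is similar to its Jordan form J, which has the same characteristic polynomial as A) gives
  χ_A(x) = x^3 - 15*x^2 + 75*x - 125
which factors as (x - 5)^3. The eigenvalues (with algebraic multiplicities) are λ = 5 with multiplicity 3.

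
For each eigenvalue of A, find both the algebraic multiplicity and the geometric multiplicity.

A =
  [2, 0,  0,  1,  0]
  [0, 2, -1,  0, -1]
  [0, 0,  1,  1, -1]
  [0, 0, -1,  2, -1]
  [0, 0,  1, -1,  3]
λ = 2: alg = 5, geom = 3

Step 1 — factor the characteristic polynomial to read off the algebraic multiplicities:
  χ_A(x) = (x - 2)^5

Step 2 — compute geometric multiplicities via the rank-nullity identity g(λ) = n − rank(A − λI):
  rank(A − (2)·I) = 2, so dim ker(A − (2)·I) = n − 2 = 3

Summary:
  λ = 2: algebraic multiplicity = 5, geometric multiplicity = 3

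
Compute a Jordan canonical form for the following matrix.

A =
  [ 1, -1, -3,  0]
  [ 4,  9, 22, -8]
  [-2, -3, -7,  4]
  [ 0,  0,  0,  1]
J_3(1) ⊕ J_1(1)

The characteristic polynomial is
  det(x·I − A) = x^4 - 4*x^3 + 6*x^2 - 4*x + 1 = (x - 1)^4

Eigenvalues and multiplicities (the geometric multiplicity of λ is n − rank(A − λI), which equals the number of Jordan blocks for λ):
  λ = 1: algebraic multiplicity = 4, geometric multiplicity = 2

Determining the block sizes for each eigenvalue:
  λ = 1: with am = 4 and gm = 2, the partition is not yet determined (e.g. several partitions of 4 into 2 parts exist). Let N = A − (1)·I. Computing rank(N^1) = 2, rank(N^2) = 1, rank(N^3) = 0; the number of blocks of size ≥ j is rank(N^{j−1}) − rank(N^j), giving [2, 1, 1]. So we have 1 block(s) of size 3, 1 block(s) of size 1 → block sizes [3, 1]

Assembling the blocks gives a Jordan form
J =
  [1, 1, 0, 0]
  [0, 1, 1, 0]
  [0, 0, 1, 0]
  [0, 0, 0, 1]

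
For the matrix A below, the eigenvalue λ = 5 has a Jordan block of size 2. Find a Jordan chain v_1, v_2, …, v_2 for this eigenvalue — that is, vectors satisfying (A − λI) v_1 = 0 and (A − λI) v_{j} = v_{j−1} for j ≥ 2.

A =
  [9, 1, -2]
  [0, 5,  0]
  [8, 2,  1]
A Jordan chain for λ = 5 of length 2:
v_1 = (4, 0, 8)ᵀ
v_2 = (1, 0, 0)ᵀ

Let N = A − (5)·I. We want v_2 with N^2 v_2 = 0 but N^1 v_2 ≠ 0; then v_{j-1} := N · v_j for j = 2, …, 2.

Pick v_2 = (1, 0, 0)ᵀ.
Then v_1 = N · v_2 = (4, 0, 8)ᵀ.

Sanity check: (A − (5)·I) v_1 = (0, 0, 0)ᵀ = 0. ✓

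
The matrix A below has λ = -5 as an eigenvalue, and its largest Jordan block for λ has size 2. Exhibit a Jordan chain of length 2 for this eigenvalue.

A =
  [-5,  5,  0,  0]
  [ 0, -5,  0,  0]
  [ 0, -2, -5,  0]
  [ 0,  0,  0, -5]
A Jordan chain for λ = -5 of length 2:
v_1 = (5, 0, -2, 0)ᵀ
v_2 = (0, 1, 0, 0)ᵀ

Let N = A − (-5)·I. We want v_2 with N^2 v_2 = 0 but N^1 v_2 ≠ 0; then v_{j-1} := N · v_j for j = 2, …, 2.

Pick v_2 = (0, 1, 0, 0)ᵀ.
Then v_1 = N · v_2 = (5, 0, -2, 0)ᵀ.

Sanity check: (A − (-5)·I) v_1 = (0, 0, 0, 0)ᵀ = 0. ✓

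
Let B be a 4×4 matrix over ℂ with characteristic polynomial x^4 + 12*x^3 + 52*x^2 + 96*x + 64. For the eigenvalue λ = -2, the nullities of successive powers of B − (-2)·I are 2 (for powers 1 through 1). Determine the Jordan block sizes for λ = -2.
Block sizes for λ = -2: [1, 1]

From the dimensions of kernels of powers, the number of Jordan blocks of size at least j is d_j − d_{j−1} where d_j = dim ker(N^j) (with d_0 = 0). Computing the differences gives [2].
The number of blocks of size exactly k is (#blocks of size ≥ k) − (#blocks of size ≥ k + 1), so the partition is: 2 block(s) of size 1.
In nonincreasing order the block sizes are [1, 1].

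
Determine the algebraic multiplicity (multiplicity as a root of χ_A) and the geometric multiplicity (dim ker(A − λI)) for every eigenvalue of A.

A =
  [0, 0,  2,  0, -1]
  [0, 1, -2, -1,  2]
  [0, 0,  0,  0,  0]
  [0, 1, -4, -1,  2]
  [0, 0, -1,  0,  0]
λ = 0: alg = 5, geom = 2

Step 1 — factor the characteristic polynomial to read off the algebraic multiplicities:
  χ_A(x) = x^5

Step 2 — compute geometric multiplicities via the rank-nullity identity g(λ) = n − rank(A − λI):
  rank(A − (0)·I) = 3, so dim ker(A − (0)·I) = n − 3 = 2

Summary:
  λ = 0: algebraic multiplicity = 5, geometric multiplicity = 2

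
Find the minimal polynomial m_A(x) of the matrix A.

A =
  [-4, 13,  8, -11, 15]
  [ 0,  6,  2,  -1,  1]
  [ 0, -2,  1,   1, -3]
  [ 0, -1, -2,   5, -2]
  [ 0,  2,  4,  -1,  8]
x^4 - 11*x^3 + 15*x^2 + 175*x - 500

The characteristic polynomial is χ_A(x) = (x - 5)^4*(x + 4), so the eigenvalues are known. The minimal polynomial is
  m_A(x) = Π_λ (x − λ)^{k_λ}
where k_λ is the size of the *largest* Jordan block for λ (equivalently, the smallest k with (A − λI)^k v = 0 for every generalised eigenvector v of λ).

  λ = -4: largest Jordan block has size 1, contributing (x + 4)
  λ = 5: largest Jordan block has size 3, contributing (x − 5)^3

So m_A(x) = (x - 5)^3*(x + 4) = x^4 - 11*x^3 + 15*x^2 + 175*x - 500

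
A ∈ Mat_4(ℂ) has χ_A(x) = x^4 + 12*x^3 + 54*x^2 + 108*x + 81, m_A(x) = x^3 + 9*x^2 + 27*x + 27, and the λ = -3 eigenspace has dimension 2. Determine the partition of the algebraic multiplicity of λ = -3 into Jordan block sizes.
Block sizes for λ = -3: [3, 1]

Step 1 — from the characteristic polynomial, algebraic multiplicity of λ = -3 is 4. From dim ker(A − (-3)·I) = 2, there are exactly 2 Jordan blocks for λ = -3.
Step 2 — from the minimal polynomial, the factor (x + 3)^3 tells us the largest block for λ = -3 has size 3.
Step 3 — with total size 4, 2 blocks, and largest block 3, the block sizes (in nonincreasing order) are [3, 1].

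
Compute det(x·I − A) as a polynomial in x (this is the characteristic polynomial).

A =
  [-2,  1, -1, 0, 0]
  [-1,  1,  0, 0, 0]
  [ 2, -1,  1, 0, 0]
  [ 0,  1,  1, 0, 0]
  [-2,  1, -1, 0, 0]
x^5

Expanding det(x·I − A) (e.g. by cofactor expansion or by noting that A is similar to its Jordan form J, which has the same characteristic polynomial as A) gives
  χ_A(x) = x^5
which factors as x^5. The eigenvalues (with algebraic multiplicities) are λ = 0 with multiplicity 5.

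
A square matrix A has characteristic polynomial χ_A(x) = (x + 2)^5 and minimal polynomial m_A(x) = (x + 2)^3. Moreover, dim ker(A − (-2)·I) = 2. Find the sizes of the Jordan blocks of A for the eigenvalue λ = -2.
Block sizes for λ = -2: [3, 2]

Step 1 — from the characteristic polynomial, algebraic multiplicity of λ = -2 is 5. From dim ker(A − (-2)·I) = 2, there are exactly 2 Jordan blocks for λ = -2.
Step 2 — from the minimal polynomial, the factor (x + 2)^3 tells us the largest block for λ = -2 has size 3.
Step 3 — with total size 5, 2 blocks, and largest block 3, the block sizes (in nonincreasing order) are [3, 2].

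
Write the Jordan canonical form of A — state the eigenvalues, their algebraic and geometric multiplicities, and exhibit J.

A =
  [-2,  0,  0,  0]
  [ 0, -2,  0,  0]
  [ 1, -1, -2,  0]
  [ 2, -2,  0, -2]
J_2(-2) ⊕ J_1(-2) ⊕ J_1(-2)

The characteristic polynomial is
  det(x·I − A) = x^4 + 8*x^3 + 24*x^2 + 32*x + 16 = (x + 2)^4

Eigenvalues and multiplicities (the geometric multiplicity of λ is n − rank(A − λI), which equals the number of Jordan blocks for λ):
  λ = -2: algebraic multiplicity = 4, geometric multiplicity = 3

Determining the block sizes for each eigenvalue:
  λ = -2: 3 blocks summing to 4 forces exactly one block of size 2 and the rest size 1 → block sizes [2, 1, 1]

Assembling the blocks gives a Jordan form
J =
  [-2,  1,  0,  0]
  [ 0, -2,  0,  0]
  [ 0,  0, -2,  0]
  [ 0,  0,  0, -2]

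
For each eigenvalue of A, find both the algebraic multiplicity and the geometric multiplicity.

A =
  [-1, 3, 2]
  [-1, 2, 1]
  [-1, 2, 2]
λ = 1: alg = 3, geom = 1

Step 1 — factor the characteristic polynomial to read off the algebraic multiplicities:
  χ_A(x) = (x - 1)^3

Step 2 — compute geometric multiplicities via the rank-nullity identity g(λ) = n − rank(A − λI):
  rank(A − (1)·I) = 2, so dim ker(A − (1)·I) = n − 2 = 1

Summary:
  λ = 1: algebraic multiplicity = 3, geometric multiplicity = 1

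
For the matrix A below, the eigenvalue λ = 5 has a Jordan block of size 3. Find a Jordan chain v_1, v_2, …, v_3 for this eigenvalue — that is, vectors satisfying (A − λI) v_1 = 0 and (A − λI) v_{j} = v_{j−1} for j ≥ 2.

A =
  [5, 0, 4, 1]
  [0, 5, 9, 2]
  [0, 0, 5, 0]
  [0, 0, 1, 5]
A Jordan chain for λ = 5 of length 3:
v_1 = (1, 2, 0, 0)ᵀ
v_2 = (4, 9, 0, 1)ᵀ
v_3 = (0, 0, 1, 0)ᵀ

Let N = A − (5)·I. We want v_3 with N^3 v_3 = 0 but N^2 v_3 ≠ 0; then v_{j-1} := N · v_j for j = 3, …, 2.

Pick v_3 = (0, 0, 1, 0)ᵀ.
Then v_2 = N · v_3 = (4, 9, 0, 1)ᵀ.
Then v_1 = N · v_2 = (1, 2, 0, 0)ᵀ.

Sanity check: (A − (5)·I) v_1 = (0, 0, 0, 0)ᵀ = 0. ✓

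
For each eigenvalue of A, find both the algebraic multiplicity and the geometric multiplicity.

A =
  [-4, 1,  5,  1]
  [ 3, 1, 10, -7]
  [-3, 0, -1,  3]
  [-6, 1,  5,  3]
λ = -1: alg = 3, geom = 2; λ = 2: alg = 1, geom = 1

Step 1 — factor the characteristic polynomial to read off the algebraic multiplicities:
  χ_A(x) = (x - 2)*(x + 1)^3

Step 2 — compute geometric multiplicities via the rank-nullity identity g(λ) = n − rank(A − λI):
  rank(A − (-1)·I) = 2, so dim ker(A − (-1)·I) = n − 2 = 2
  rank(A − (2)·I) = 3, so dim ker(A − (2)·I) = n − 3 = 1

Summary:
  λ = -1: algebraic multiplicity = 3, geometric multiplicity = 2
  λ = 2: algebraic multiplicity = 1, geometric multiplicity = 1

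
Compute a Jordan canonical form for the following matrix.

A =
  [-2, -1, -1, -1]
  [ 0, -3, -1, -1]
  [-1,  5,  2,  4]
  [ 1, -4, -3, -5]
J_2(-2) ⊕ J_2(-2)

The characteristic polynomial is
  det(x·I − A) = x^4 + 8*x^3 + 24*x^2 + 32*x + 16 = (x + 2)^4

Eigenvalues and multiplicities (the geometric multiplicity of λ is n − rank(A − λI), which equals the number of Jordan blocks for λ):
  λ = -2: algebraic multiplicity = 4, geometric multiplicity = 2

Determining the block sizes for each eigenvalue:
  λ = -2: with am = 4 and gm = 2, the partition is not yet determined (e.g. several partitions of 4 into 2 parts exist). Let N = A − (-2)·I. Computing rank(N^1) = 2, rank(N^2) = 0; the number of blocks of size ≥ j is rank(N^{j−1}) − rank(N^j), giving [2, 2]. So we have 2 block(s) of size 2 → block sizes [2, 2]

Assembling the blocks gives a Jordan form
J =
  [-2,  1,  0,  0]
  [ 0, -2,  0,  0]
  [ 0,  0, -2,  1]
  [ 0,  0,  0, -2]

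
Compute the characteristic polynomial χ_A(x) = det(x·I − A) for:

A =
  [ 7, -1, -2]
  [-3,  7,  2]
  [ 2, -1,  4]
x^3 - 18*x^2 + 108*x - 216

Expanding det(x·I − A) (e.g. by cofactor expansion or by noting that A is similar to its Jordan form J, which has the same characteristic polynomial as A) gives
  χ_A(x) = x^3 - 18*x^2 + 108*x - 216
which factors as (x - 6)^3. The eigenvalues (with algebraic multiplicities) are λ = 6 with multiplicity 3.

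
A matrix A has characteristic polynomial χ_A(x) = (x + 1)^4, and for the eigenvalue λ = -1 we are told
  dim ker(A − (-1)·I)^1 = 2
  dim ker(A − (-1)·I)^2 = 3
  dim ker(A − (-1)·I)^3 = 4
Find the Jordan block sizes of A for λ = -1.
Block sizes for λ = -1: [3, 1]

From the dimensions of kernels of powers, the number of Jordan blocks of size at least j is d_j − d_{j−1} where d_j = dim ker(N^j) (with d_0 = 0). Computing the differences gives [2, 1, 1].
The number of blocks of size exactly k is (#blocks of size ≥ k) − (#blocks of size ≥ k + 1), so the partition is: 1 block(s) of size 1, 1 block(s) of size 3.
In nonincreasing order the block sizes are [3, 1].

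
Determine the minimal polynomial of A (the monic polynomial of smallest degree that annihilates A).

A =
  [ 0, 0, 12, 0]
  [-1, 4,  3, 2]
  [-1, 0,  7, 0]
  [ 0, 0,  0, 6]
x^3 - 13*x^2 + 54*x - 72

The characteristic polynomial is χ_A(x) = (x - 6)*(x - 4)^2*(x - 3), so the eigenvalues are known. The minimal polynomial is
  m_A(x) = Π_λ (x − λ)^{k_λ}
where k_λ is the size of the *largest* Jordan block for λ (equivalently, the smallest k with (A − λI)^k v = 0 for every generalised eigenvector v of λ).

  λ = 3: largest Jordan block has size 1, contributing (x − 3)
  λ = 4: largest Jordan block has size 1, contributing (x − 4)
  λ = 6: largest Jordan block has size 1, contributing (x − 6)

So m_A(x) = (x - 6)*(x - 4)*(x - 3) = x^3 - 13*x^2 + 54*x - 72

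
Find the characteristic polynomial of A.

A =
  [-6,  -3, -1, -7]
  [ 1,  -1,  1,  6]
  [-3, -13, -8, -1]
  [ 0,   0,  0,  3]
x^4 + 12*x^3 + 30*x^2 - 100*x - 375

Expanding det(x·I − A) (e.g. by cofactor expansion or by noting that A is similar to its Jordan form J, which has the same characteristic polynomial as A) gives
  χ_A(x) = x^4 + 12*x^3 + 30*x^2 - 100*x - 375
which factors as (x - 3)*(x + 5)^3. The eigenvalues (with algebraic multiplicities) are λ = -5 with multiplicity 3, λ = 3 with multiplicity 1.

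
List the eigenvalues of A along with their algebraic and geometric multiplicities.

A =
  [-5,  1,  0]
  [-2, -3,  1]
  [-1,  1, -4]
λ = -4: alg = 3, geom = 1

Step 1 — factor the characteristic polynomial to read off the algebraic multiplicities:
  χ_A(x) = (x + 4)^3

Step 2 — compute geometric multiplicities via the rank-nullity identity g(λ) = n − rank(A − λI):
  rank(A − (-4)·I) = 2, so dim ker(A − (-4)·I) = n − 2 = 1

Summary:
  λ = -4: algebraic multiplicity = 3, geometric multiplicity = 1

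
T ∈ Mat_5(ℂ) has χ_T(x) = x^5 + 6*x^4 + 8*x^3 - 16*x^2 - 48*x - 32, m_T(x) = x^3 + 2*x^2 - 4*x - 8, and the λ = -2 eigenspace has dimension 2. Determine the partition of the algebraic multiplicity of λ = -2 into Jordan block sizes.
Block sizes for λ = -2: [2, 2]

Step 1 — from the characteristic polynomial, algebraic multiplicity of λ = -2 is 4. From dim ker(T − (-2)·I) = 2, there are exactly 2 Jordan blocks for λ = -2.
Step 2 — from the minimal polynomial, the factor (x + 2)^2 tells us the largest block for λ = -2 has size 2.
Step 3 — with total size 4, 2 blocks, and largest block 2, the block sizes (in nonincreasing order) are [2, 2].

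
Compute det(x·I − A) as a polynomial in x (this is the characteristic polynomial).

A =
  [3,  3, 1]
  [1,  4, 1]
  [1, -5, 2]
x^3 - 9*x^2 + 27*x - 27

Expanding det(x·I − A) (e.g. by cofactor expansion or by noting that A is similar to its Jordan form J, which has the same characteristic polynomial as A) gives
  χ_A(x) = x^3 - 9*x^2 + 27*x - 27
which factors as (x - 3)^3. The eigenvalues (with algebraic multiplicities) are λ = 3 with multiplicity 3.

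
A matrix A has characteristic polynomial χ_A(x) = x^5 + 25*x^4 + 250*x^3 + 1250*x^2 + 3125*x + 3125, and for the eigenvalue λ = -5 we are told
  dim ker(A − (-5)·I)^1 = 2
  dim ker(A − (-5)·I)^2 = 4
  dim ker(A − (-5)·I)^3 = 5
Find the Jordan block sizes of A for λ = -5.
Block sizes for λ = -5: [3, 2]

From the dimensions of kernels of powers, the number of Jordan blocks of size at least j is d_j − d_{j−1} where d_j = dim ker(N^j) (with d_0 = 0). Computing the differences gives [2, 2, 1].
The number of blocks of size exactly k is (#blocks of size ≥ k) − (#blocks of size ≥ k + 1), so the partition is: 1 block(s) of size 2, 1 block(s) of size 3.
In nonincreasing order the block sizes are [3, 2].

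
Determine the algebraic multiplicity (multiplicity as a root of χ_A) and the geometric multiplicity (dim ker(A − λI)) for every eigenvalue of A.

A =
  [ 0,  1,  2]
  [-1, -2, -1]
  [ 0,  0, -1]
λ = -1: alg = 3, geom = 1

Step 1 — factor the characteristic polynomial to read off the algebraic multiplicities:
  χ_A(x) = (x + 1)^3

Step 2 — compute geometric multiplicities via the rank-nullity identity g(λ) = n − rank(A − λI):
  rank(A − (-1)·I) = 2, so dim ker(A − (-1)·I) = n − 2 = 1

Summary:
  λ = -1: algebraic multiplicity = 3, geometric multiplicity = 1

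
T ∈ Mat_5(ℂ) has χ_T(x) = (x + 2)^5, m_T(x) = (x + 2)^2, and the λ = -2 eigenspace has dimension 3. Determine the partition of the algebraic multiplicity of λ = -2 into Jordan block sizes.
Block sizes for λ = -2: [2, 2, 1]

Step 1 — from the characteristic polynomial, algebraic multiplicity of λ = -2 is 5. From dim ker(T − (-2)·I) = 3, there are exactly 3 Jordan blocks for λ = -2.
Step 2 — from the minimal polynomial, the factor (x + 2)^2 tells us the largest block for λ = -2 has size 2.
Step 3 — with total size 5, 3 blocks, and largest block 2, the block sizes (in nonincreasing order) are [2, 2, 1].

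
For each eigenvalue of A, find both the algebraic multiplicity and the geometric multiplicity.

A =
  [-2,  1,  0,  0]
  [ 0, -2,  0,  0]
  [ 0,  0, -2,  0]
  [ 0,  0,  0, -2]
λ = -2: alg = 4, geom = 3

Step 1 — factor the characteristic polynomial to read off the algebraic multiplicities:
  χ_A(x) = (x + 2)^4

Step 2 — compute geometric multiplicities via the rank-nullity identity g(λ) = n − rank(A − λI):
  rank(A − (-2)·I) = 1, so dim ker(A − (-2)·I) = n − 1 = 3

Summary:
  λ = -2: algebraic multiplicity = 4, geometric multiplicity = 3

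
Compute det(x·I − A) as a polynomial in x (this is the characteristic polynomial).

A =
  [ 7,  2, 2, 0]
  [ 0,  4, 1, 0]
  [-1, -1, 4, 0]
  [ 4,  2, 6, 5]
x^4 - 20*x^3 + 150*x^2 - 500*x + 625

Expanding det(x·I − A) (e.g. by cofactor expansion or by noting that A is similar to its Jordan form J, which has the same characteristic polynomial as A) gives
  χ_A(x) = x^4 - 20*x^3 + 150*x^2 - 500*x + 625
which factors as (x - 5)^4. The eigenvalues (with algebraic multiplicities) are λ = 5 with multiplicity 4.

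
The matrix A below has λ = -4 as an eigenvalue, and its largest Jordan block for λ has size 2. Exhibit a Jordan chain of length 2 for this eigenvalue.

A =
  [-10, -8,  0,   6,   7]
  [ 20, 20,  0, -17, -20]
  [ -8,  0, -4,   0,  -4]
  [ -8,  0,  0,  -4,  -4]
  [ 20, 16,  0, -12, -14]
A Jordan chain for λ = -4 of length 2:
v_1 = (4, -10, 0, 0, -8)ᵀ
v_2 = (0, 1, 0, 2, 0)ᵀ

Let N = A − (-4)·I. We want v_2 with N^2 v_2 = 0 but N^1 v_2 ≠ 0; then v_{j-1} := N · v_j for j = 2, …, 2.

Pick v_2 = (0, 1, 0, 2, 0)ᵀ.
Then v_1 = N · v_2 = (4, -10, 0, 0, -8)ᵀ.

Sanity check: (A − (-4)·I) v_1 = (0, 0, 0, 0, 0)ᵀ = 0. ✓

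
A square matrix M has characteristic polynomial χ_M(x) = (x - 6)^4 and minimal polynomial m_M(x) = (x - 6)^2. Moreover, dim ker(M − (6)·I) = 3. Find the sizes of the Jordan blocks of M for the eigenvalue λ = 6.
Block sizes for λ = 6: [2, 1, 1]

Step 1 — from the characteristic polynomial, algebraic multiplicity of λ = 6 is 4. From dim ker(M − (6)·I) = 3, there are exactly 3 Jordan blocks for λ = 6.
Step 2 — from the minimal polynomial, the factor (x − 6)^2 tells us the largest block for λ = 6 has size 2.
Step 3 — with total size 4, 3 blocks, and largest block 2, the block sizes (in nonincreasing order) are [2, 1, 1].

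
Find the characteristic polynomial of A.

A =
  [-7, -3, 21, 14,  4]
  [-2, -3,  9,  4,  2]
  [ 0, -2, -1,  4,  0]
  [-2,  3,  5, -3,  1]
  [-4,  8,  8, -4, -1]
x^5 + 15*x^4 + 90*x^3 + 270*x^2 + 405*x + 243

Expanding det(x·I − A) (e.g. by cofactor expansion or by noting that A is similar to its Jordan form J, which has the same characteristic polynomial as A) gives
  χ_A(x) = x^5 + 15*x^4 + 90*x^3 + 270*x^2 + 405*x + 243
which factors as (x + 3)^5. The eigenvalues (with algebraic multiplicities) are λ = -3 with multiplicity 5.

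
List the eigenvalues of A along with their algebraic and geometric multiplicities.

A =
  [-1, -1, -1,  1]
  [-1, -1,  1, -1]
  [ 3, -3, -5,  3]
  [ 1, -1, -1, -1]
λ = -2: alg = 4, geom = 3

Step 1 — factor the characteristic polynomial to read off the algebraic multiplicities:
  χ_A(x) = (x + 2)^4

Step 2 — compute geometric multiplicities via the rank-nullity identity g(λ) = n − rank(A − λI):
  rank(A − (-2)·I) = 1, so dim ker(A − (-2)·I) = n − 1 = 3

Summary:
  λ = -2: algebraic multiplicity = 4, geometric multiplicity = 3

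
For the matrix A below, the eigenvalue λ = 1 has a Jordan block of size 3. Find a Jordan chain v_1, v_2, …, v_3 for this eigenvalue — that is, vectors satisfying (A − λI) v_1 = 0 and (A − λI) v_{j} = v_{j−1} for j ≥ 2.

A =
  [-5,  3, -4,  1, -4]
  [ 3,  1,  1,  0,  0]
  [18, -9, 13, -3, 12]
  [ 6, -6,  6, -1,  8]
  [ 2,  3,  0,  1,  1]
A Jordan chain for λ = 1 of length 3:
v_1 = (1, 0, -3, -2, 1)ᵀ
v_2 = (2, 1, -6, -6, 2)ᵀ
v_3 = (1, 0, -2, 0, 0)ᵀ

Let N = A − (1)·I. We want v_3 with N^3 v_3 = 0 but N^2 v_3 ≠ 0; then v_{j-1} := N · v_j for j = 3, …, 2.

Pick v_3 = (1, 0, -2, 0, 0)ᵀ.
Then v_2 = N · v_3 = (2, 1, -6, -6, 2)ᵀ.
Then v_1 = N · v_2 = (1, 0, -3, -2, 1)ᵀ.

Sanity check: (A − (1)·I) v_1 = (0, 0, 0, 0, 0)ᵀ = 0. ✓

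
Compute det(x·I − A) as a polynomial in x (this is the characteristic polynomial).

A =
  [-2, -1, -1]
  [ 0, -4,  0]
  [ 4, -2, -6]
x^3 + 12*x^2 + 48*x + 64

Expanding det(x·I − A) (e.g. by cofactor expansion or by noting that A is similar to its Jordan form J, which has the same characteristic polynomial as A) gives
  χ_A(x) = x^3 + 12*x^2 + 48*x + 64
which factors as (x + 4)^3. The eigenvalues (with algebraic multiplicities) are λ = -4 with multiplicity 3.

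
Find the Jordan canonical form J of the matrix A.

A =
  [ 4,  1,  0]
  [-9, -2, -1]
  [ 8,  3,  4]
J_3(2)

The characteristic polynomial is
  det(x·I − A) = x^3 - 6*x^2 + 12*x - 8 = (x - 2)^3

Eigenvalues and multiplicities (the geometric multiplicity of λ is n − rank(A − λI), which equals the number of Jordan blocks for λ):
  λ = 2: algebraic multiplicity = 3, geometric multiplicity = 1

Determining the block sizes for each eigenvalue:
  λ = 2: one block (gm = 1), so the single block has size am = 3 → block sizes [3]

Assembling the blocks gives a Jordan form
J =
  [2, 1, 0]
  [0, 2, 1]
  [0, 0, 2]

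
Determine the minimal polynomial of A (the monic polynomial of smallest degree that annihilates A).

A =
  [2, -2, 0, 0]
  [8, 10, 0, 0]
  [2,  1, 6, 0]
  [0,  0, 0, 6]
x^2 - 12*x + 36

The characteristic polynomial is χ_A(x) = (x - 6)^4, so the eigenvalues are known. The minimal polynomial is
  m_A(x) = Π_λ (x − λ)^{k_λ}
where k_λ is the size of the *largest* Jordan block for λ (equivalently, the smallest k with (A − λI)^k v = 0 for every generalised eigenvector v of λ).

  λ = 6: largest Jordan block has size 2, contributing (x − 6)^2

So m_A(x) = (x - 6)^2 = x^2 - 12*x + 36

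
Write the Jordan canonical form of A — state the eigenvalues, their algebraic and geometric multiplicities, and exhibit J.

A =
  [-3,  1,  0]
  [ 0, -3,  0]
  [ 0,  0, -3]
J_2(-3) ⊕ J_1(-3)

The characteristic polynomial is
  det(x·I − A) = x^3 + 9*x^2 + 27*x + 27 = (x + 3)^3

Eigenvalues and multiplicities (the geometric multiplicity of λ is n − rank(A − λI), which equals the number of Jordan blocks for λ):
  λ = -3: algebraic multiplicity = 3, geometric multiplicity = 2

Determining the block sizes for each eigenvalue:
  λ = -3: 2 blocks summing to 3 forces exactly one block of size 2 and the rest size 1 → block sizes [2, 1]

Assembling the blocks gives a Jordan form
J =
  [-3,  1,  0]
  [ 0, -3,  0]
  [ 0,  0, -3]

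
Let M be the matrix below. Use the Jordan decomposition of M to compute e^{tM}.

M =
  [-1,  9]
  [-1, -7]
e^{tM} =
  [3*t*exp(-4*t) + exp(-4*t), 9*t*exp(-4*t)]
  [-t*exp(-4*t), -3*t*exp(-4*t) + exp(-4*t)]

Strategy: write M = P · J · P⁻¹ where J is a Jordan canonical form, so e^{tM} = P · e^{tJ} · P⁻¹, and e^{tJ} can be computed block-by-block.

M has Jordan form
J =
  [-4,  1]
  [ 0, -4]
(up to reordering of blocks).

Per-block formulas:
  For a 2×2 Jordan block J_2(-4): exp(t · J_2(-4)) = e^(-4t)·(I + t·N), where N is the 2×2 nilpotent shift.

After assembling e^{tJ} and conjugating by P, we get:

e^{tM} =
  [3*t*exp(-4*t) + exp(-4*t), 9*t*exp(-4*t)]
  [-t*exp(-4*t), -3*t*exp(-4*t) + exp(-4*t)]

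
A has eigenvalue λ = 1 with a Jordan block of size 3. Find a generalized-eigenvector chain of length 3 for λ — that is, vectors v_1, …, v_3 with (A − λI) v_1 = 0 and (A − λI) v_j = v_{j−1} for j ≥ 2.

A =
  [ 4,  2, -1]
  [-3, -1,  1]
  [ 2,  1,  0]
A Jordan chain for λ = 1 of length 3:
v_1 = (1, -1, 1)ᵀ
v_2 = (3, -3, 2)ᵀ
v_3 = (1, 0, 0)ᵀ

Let N = A − (1)·I. We want v_3 with N^3 v_3 = 0 but N^2 v_3 ≠ 0; then v_{j-1} := N · v_j for j = 3, …, 2.

Pick v_3 = (1, 0, 0)ᵀ.
Then v_2 = N · v_3 = (3, -3, 2)ᵀ.
Then v_1 = N · v_2 = (1, -1, 1)ᵀ.

Sanity check: (A − (1)·I) v_1 = (0, 0, 0)ᵀ = 0. ✓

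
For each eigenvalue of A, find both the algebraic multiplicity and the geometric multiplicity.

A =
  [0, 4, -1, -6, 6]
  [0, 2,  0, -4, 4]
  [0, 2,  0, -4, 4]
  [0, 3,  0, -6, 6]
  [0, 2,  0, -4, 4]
λ = 0: alg = 5, geom = 3

Step 1 — factor the characteristic polynomial to read off the algebraic multiplicities:
  χ_A(x) = x^5

Step 2 — compute geometric multiplicities via the rank-nullity identity g(λ) = n − rank(A − λI):
  rank(A − (0)·I) = 2, so dim ker(A − (0)·I) = n − 2 = 3

Summary:
  λ = 0: algebraic multiplicity = 5, geometric multiplicity = 3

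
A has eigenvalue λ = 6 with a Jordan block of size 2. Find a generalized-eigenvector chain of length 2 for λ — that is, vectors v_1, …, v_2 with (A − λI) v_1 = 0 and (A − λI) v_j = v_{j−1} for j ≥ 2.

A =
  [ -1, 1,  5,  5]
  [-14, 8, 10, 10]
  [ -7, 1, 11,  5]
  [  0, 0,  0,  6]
A Jordan chain for λ = 6 of length 2:
v_1 = (-7, -14, -7, 0)ᵀ
v_2 = (1, 0, 0, 0)ᵀ

Let N = A − (6)·I. We want v_2 with N^2 v_2 = 0 but N^1 v_2 ≠ 0; then v_{j-1} := N · v_j for j = 2, …, 2.

Pick v_2 = (1, 0, 0, 0)ᵀ.
Then v_1 = N · v_2 = (-7, -14, -7, 0)ᵀ.

Sanity check: (A − (6)·I) v_1 = (0, 0, 0, 0)ᵀ = 0. ✓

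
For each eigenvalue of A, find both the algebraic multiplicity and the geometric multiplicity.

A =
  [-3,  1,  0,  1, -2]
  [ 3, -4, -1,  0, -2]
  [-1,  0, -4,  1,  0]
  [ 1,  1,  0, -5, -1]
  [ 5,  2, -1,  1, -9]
λ = -5: alg = 5, geom = 2

Step 1 — factor the characteristic polynomial to read off the algebraic multiplicities:
  χ_A(x) = (x + 5)^5

Step 2 — compute geometric multiplicities via the rank-nullity identity g(λ) = n − rank(A − λI):
  rank(A − (-5)·I) = 3, so dim ker(A − (-5)·I) = n − 3 = 2

Summary:
  λ = -5: algebraic multiplicity = 5, geometric multiplicity = 2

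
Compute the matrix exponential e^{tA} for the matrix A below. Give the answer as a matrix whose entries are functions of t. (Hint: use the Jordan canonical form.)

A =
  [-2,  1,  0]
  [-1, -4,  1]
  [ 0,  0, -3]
e^{tA} =
  [t*exp(-3*t) + exp(-3*t), t*exp(-3*t), t^2*exp(-3*t)/2]
  [-t*exp(-3*t), -t*exp(-3*t) + exp(-3*t), -t^2*exp(-3*t)/2 + t*exp(-3*t)]
  [0, 0, exp(-3*t)]

Strategy: write A = P · J · P⁻¹ where J is a Jordan canonical form, so e^{tA} = P · e^{tJ} · P⁻¹, and e^{tJ} can be computed block-by-block.

A has Jordan form
J =
  [-3,  1,  0]
  [ 0, -3,  1]
  [ 0,  0, -3]
(up to reordering of blocks).

Per-block formulas:
  For a 3×3 Jordan block J_3(-3): exp(t · J_3(-3)) = e^(-3t)·(I + t·N + (t^2/2)·N^2), where N is the 3×3 nilpotent shift.

After assembling e^{tJ} and conjugating by P, we get:

e^{tA} =
  [t*exp(-3*t) + exp(-3*t), t*exp(-3*t), t^2*exp(-3*t)/2]
  [-t*exp(-3*t), -t*exp(-3*t) + exp(-3*t), -t^2*exp(-3*t)/2 + t*exp(-3*t)]
  [0, 0, exp(-3*t)]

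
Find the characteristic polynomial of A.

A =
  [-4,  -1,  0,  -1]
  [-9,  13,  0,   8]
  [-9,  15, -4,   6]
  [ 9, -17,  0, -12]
x^4 + 7*x^3 - 12*x^2 - 176*x - 320

Expanding det(x·I − A) (e.g. by cofactor expansion or by noting that A is similar to its Jordan form J, which has the same characteristic polynomial as A) gives
  χ_A(x) = x^4 + 7*x^3 - 12*x^2 - 176*x - 320
which factors as (x - 5)*(x + 4)^3. The eigenvalues (with algebraic multiplicities) are λ = -4 with multiplicity 3, λ = 5 with multiplicity 1.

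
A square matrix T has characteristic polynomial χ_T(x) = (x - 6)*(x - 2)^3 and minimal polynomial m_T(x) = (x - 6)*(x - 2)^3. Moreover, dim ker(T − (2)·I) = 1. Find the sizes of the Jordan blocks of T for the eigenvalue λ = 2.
Block sizes for λ = 2: [3]

Step 1 — from the characteristic polynomial, algebraic multiplicity of λ = 2 is 3. From dim ker(T − (2)·I) = 1, there are exactly 1 Jordan blocks for λ = 2.
Step 2 — from the minimal polynomial, the factor (x − 2)^3 tells us the largest block for λ = 2 has size 3.
Step 3 — with total size 3, 1 blocks, and largest block 3, the block sizes (in nonincreasing order) are [3].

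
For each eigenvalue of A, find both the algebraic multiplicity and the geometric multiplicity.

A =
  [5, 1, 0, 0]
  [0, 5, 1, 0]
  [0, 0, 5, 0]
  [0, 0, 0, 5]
λ = 5: alg = 4, geom = 2

Step 1 — factor the characteristic polynomial to read off the algebraic multiplicities:
  χ_A(x) = (x - 5)^4

Step 2 — compute geometric multiplicities via the rank-nullity identity g(λ) = n − rank(A − λI):
  rank(A − (5)·I) = 2, so dim ker(A − (5)·I) = n − 2 = 2

Summary:
  λ = 5: algebraic multiplicity = 4, geometric multiplicity = 2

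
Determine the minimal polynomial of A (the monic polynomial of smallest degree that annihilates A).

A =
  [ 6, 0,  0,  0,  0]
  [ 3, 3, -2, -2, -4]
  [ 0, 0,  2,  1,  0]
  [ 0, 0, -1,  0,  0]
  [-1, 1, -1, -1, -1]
x^3 - 8*x^2 + 13*x - 6

The characteristic polynomial is χ_A(x) = (x - 6)*(x - 1)^4, so the eigenvalues are known. The minimal polynomial is
  m_A(x) = Π_λ (x − λ)^{k_λ}
where k_λ is the size of the *largest* Jordan block for λ (equivalently, the smallest k with (A − λI)^k v = 0 for every generalised eigenvector v of λ).

  λ = 1: largest Jordan block has size 2, contributing (x − 1)^2
  λ = 6: largest Jordan block has size 1, contributing (x − 6)

So m_A(x) = (x - 6)*(x - 1)^2 = x^3 - 8*x^2 + 13*x - 6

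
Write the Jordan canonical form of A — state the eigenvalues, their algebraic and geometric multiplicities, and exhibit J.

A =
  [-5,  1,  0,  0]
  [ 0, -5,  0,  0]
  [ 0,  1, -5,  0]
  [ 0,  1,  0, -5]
J_2(-5) ⊕ J_1(-5) ⊕ J_1(-5)

The characteristic polynomial is
  det(x·I − A) = x^4 + 20*x^3 + 150*x^2 + 500*x + 625 = (x + 5)^4

Eigenvalues and multiplicities (the geometric multiplicity of λ is n − rank(A − λI), which equals the number of Jordan blocks for λ):
  λ = -5: algebraic multiplicity = 4, geometric multiplicity = 3

Determining the block sizes for each eigenvalue:
  λ = -5: 3 blocks summing to 4 forces exactly one block of size 2 and the rest size 1 → block sizes [2, 1, 1]

Assembling the blocks gives a Jordan form
J =
  [-5,  1,  0,  0]
  [ 0, -5,  0,  0]
  [ 0,  0, -5,  0]
  [ 0,  0,  0, -5]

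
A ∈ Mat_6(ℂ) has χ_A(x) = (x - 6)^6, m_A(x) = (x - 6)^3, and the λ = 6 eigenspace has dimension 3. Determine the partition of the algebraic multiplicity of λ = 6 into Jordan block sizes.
Block sizes for λ = 6: [3, 2, 1]

Step 1 — from the characteristic polynomial, algebraic multiplicity of λ = 6 is 6. From dim ker(A − (6)·I) = 3, there are exactly 3 Jordan blocks for λ = 6.
Step 2 — from the minimal polynomial, the factor (x − 6)^3 tells us the largest block for λ = 6 has size 3.
Step 3 — with total size 6, 3 blocks, and largest block 3, the block sizes (in nonincreasing order) are [3, 2, 1].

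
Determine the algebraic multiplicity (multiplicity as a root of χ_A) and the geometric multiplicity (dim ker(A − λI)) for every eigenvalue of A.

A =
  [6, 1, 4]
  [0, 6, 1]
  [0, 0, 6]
λ = 6: alg = 3, geom = 1

Step 1 — factor the characteristic polynomial to read off the algebraic multiplicities:
  χ_A(x) = (x - 6)^3

Step 2 — compute geometric multiplicities via the rank-nullity identity g(λ) = n − rank(A − λI):
  rank(A − (6)·I) = 2, so dim ker(A − (6)·I) = n − 2 = 1

Summary:
  λ = 6: algebraic multiplicity = 3, geometric multiplicity = 1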